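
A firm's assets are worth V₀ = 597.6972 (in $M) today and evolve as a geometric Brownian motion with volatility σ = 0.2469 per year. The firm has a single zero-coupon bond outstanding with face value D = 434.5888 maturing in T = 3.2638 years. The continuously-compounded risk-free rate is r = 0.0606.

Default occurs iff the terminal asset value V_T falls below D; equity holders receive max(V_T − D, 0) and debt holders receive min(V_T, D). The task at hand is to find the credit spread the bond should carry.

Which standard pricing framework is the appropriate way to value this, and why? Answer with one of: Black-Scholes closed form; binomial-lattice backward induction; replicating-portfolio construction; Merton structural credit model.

Key observation: the asked-for credit quantity lives on the firm's capital structure — asset value, asset volatility, debt face 434.5888 — which is the structural model's domain.

framework: Merton structural credit model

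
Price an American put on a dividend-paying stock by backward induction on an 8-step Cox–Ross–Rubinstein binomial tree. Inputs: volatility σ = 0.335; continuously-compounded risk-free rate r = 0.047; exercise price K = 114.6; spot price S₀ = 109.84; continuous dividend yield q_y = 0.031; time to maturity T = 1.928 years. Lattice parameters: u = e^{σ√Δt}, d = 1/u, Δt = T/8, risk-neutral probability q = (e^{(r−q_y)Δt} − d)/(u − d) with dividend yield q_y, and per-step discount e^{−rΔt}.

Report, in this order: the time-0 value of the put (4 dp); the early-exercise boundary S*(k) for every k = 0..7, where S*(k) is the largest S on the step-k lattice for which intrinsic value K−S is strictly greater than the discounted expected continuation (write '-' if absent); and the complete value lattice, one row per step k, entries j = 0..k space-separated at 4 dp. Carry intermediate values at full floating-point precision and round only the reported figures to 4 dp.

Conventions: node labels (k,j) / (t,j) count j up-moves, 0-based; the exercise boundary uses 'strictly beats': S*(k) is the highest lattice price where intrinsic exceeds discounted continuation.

Δt=0.24100  u=1.17875  d=0.84835  q=0.47067  discount=0.98874
step 8 (expiry): payoffs max(K−S,0) = 85.1302 73.6529 57.7057 35.5477 4.7600 0.0000 0.0000 0.0000 0.0000
step 7: (k=7,j=0): S=34.7376, K−S=79.8624, hold=78.8302 ⇒ V=79.8624 exercise | (k=7,j=1): S=48.2665, K−S=66.3335, hold=65.4020 ⇒ V=66.3335 exercise | (k=7,j=2): S=67.0644, K−S=47.5356, hold=46.7441 ⇒ V=47.5356 exercise | (k=7,j=3): S=93.1832, K−S=21.4168, hold=20.8196 ⇒ V=21.4168 exercise | (k=7,j=4): S=129.4743, K−S=0.0000, hold=2.4912 ⇒ V=2.4912 continue | (k=7,j=5): S=179.8992, K−S=0.0000, hold=0.0000 ⇒ V=0.0000 continue | (k=7,j=6): S=249.9627, K−S=0.0000, hold=0.0000 ⇒ V=0.0000 continue | (k=7,j=7): S=347.3130, K−S=0.0000, hold=0.0000 ⇒ V=0.0000 continue  boundary S*=93.1832
step 6: (k=6,j=0): S=40.9471, K−S=73.6529, hold=72.6669 ⇒ V=73.6529 exercise | (k=6,j=1): S=56.8943, K−S=57.7057, hold=56.8384 ⇒ V=57.7057 exercise | (k=6,j=2): S=79.0523, K−S=35.5477, hold=34.8453 ⇒ V=35.5477 exercise | (k=6,j=3): S=109.8400, K−S=4.7600, hold=12.3682 ⇒ V=12.3682 continue | (k=6,j=4): S=152.6182, K−S=0.0000, hold=1.3038 ⇒ V=1.3038 continue | (k=6,j=5): S=212.0568, K−S=0.0000, hold=0.0000 ⇒ V=0.0000 continue | (k=6,j=6): S=294.6443, K−S=0.0000, hold=0.0000 ⇒ V=0.0000 continue  boundary S*=79.0523
step 5: (k=5,j=0): S=48.2665, K−S=66.3335, hold=65.4020 ⇒ V=66.3335 exercise | (k=5,j=1): S=67.0644, K−S=47.5356, hold=46.7441 ⇒ V=47.5356 exercise | (k=5,j=2): S=93.1832, K−S=21.4168, hold=24.3603 ⇒ V=24.3603 continue | (k=5,j=3): S=129.4743, K−S=0.0000, hold=7.0799 ⇒ V=7.0799 continue | (k=5,j=4): S=179.8992, K−S=0.0000, hold=0.6824 ⇒ V=0.6824 continue | (k=5,j=5): S=249.9627, K−S=0.0000, hold=0.0000 ⇒ V=0.0000 continue  boundary S*=67.0644
step 4: (k=4,j=0): S=56.8943, K−S=57.7057, hold=56.8384 ⇒ V=57.7057 exercise | (k=4,j=1): S=79.0523, K−S=35.5477, hold=36.2151 ⇒ V=36.2151 continue | (k=4,j=2): S=109.8400, K−S=4.7600, hold=16.0441 ⇒ V=16.0441 continue | (k=4,j=3): S=152.6182, K−S=0.0000, hold=4.0229 ⇒ V=4.0229 continue | (k=4,j=4): S=212.0568, K−S=0.0000, hold=0.3571 ⇒ V=0.3571 continue  boundary S*=56.8943
step 3: (k=3,j=0): S=67.0644, K−S=47.5356, hold=47.0547 ⇒ V=47.5356 exercise | (k=3,j=1): S=93.1832, K−S=21.4168, hold=26.4202 ⇒ V=26.4202 continue | (k=3,j=2): S=129.4743, K−S=0.0000, hold=10.2691 ⇒ V=10.2691 continue | (k=3,j=3): S=179.8992, K−S=0.0000, hold=2.2717 ⇒ V=2.2717 continue  boundary S*=67.0644
step 2: (k=2,j=0): S=79.0523, K−S=35.5477, hold=37.1738 ⇒ V=37.1738 continue | (k=2,j=1): S=109.8400, K−S=4.7600, hold=18.6064 ⇒ V=18.6064 continue | (k=2,j=2): S=152.6182, K−S=0.0000, hold=6.4317 ⇒ V=6.4317 continue  boundary S*=-
step 1: (k=1,j=0): S=93.1832, K−S=21.4168, hold=28.1144 ⇒ V=28.1144 continue | (k=1,j=1): S=129.4743, K−S=0.0000, hold=12.7311 ⇒ V=12.7311 continue  boundary S*=-
step 0: (k=0,j=0): S=109.8400, K−S=4.7600, hold=20.6388 ⇒ V=20.6388 continue  boundary S*=-

price = 20.6388
boundary = - - - 67.0644 56.8943 67.0644 79.0523 93.1832
tree:
20.6388
28.1144 12.7311
37.1738 18.6064 6.4317
47.5356 26.4202 10.2691 2.2717
57.7057 36.2151 16.0441 4.0229 0.3571
66.3335 47.5356 24.3603 7.0799 0.6824 0.0000
73.6529 57.7057 35.5477 12.3682 1.3038 0.0000 0.0000
79.8624 66.3335 47.5356 21.4168 2.4912 0.0000 0.0000 0.0000
85.1302 73.6529 57.7057 35.5477 4.7600 0.0000 0.0000 0.0000 0.0000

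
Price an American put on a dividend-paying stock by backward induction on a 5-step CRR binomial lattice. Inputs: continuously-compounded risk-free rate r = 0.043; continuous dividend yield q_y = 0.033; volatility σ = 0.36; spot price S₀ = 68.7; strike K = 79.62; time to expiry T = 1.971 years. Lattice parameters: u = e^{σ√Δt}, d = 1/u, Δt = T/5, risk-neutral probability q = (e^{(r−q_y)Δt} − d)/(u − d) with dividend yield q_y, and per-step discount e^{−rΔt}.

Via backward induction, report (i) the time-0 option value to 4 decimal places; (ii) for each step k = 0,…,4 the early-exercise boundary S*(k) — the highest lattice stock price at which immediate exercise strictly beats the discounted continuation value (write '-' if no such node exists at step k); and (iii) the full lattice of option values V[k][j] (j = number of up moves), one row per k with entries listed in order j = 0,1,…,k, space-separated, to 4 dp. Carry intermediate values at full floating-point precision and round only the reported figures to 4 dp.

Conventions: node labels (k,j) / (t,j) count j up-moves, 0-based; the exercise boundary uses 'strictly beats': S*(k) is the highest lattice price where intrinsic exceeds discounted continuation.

price = 19.2243
boundary = - - 43.7151 34.8714 43.7151
tree:
19.2243
26.8071 10.7721
35.9049 16.8077 3.8733
44.7486 25.2746 7.1942 0.0000
51.8032 35.9049 13.3622 0.0000 0.0000
57.4306 44.7486 24.8183 0.0000 0.0000 0.0000

Δt=0.39420, u=1.25361, d=0.79770, q=0.45240, disc=e^(-rΔt)=0.98319
k=5 terminal: V=max(K-S,0) → 57.4306 44.7486 24.8183 0.0000 0.0000 0.0000
k=4: j=0 S=27.8168 intr=51.8032 cont=50.8245 V=51.8032[EX]; j=1 S=43.7151 intr=35.9049 cont=35.1316 V=35.9049[EX]; j=2 S=68.7000 intr=10.9200 cont=13.3622 V=13.3622[hold]; j=3 S=107.9646 intr=0.0000 cont=0.0000 V=0.0000[hold]; j=4 S=169.6705 intr=0.0000 cont=0.0000 V=0.0000[hold]  S*(4)=43.7151
k=3: j=0 S=34.8714 intr=44.7486 cont=43.8610 V=44.7486[EX]; j=1 S=54.8017 intr=24.8183 cont=25.2746 V=25.2746[hold]; j=2 S=86.1230 intr=0.0000 cont=7.1942 V=7.1942[hold]; j=3 S=135.3455 intr=0.0000 cont=0.0000 V=0.0000[hold]  S*(3)=34.8714
k=2: j=0 S=43.7151 intr=35.9049 cont=35.3346 V=35.9049[EX]; j=1 S=68.7000 intr=10.9200 cont=16.8077 V=16.8077[hold]; j=2 S=107.9646 intr=0.0000 cont=3.8733 V=3.8733[hold]  S*(2)=43.7151
k=1: j=0 S=54.8017 intr=24.8183 cont=26.8071 V=26.8071[hold]; j=1 S=86.1230 intr=0.0000 cont=10.7721 V=10.7721[hold]  S*(1)=-
k=0: j=0 S=68.7000 intr=10.9200 cont=19.2243 V=19.2243[hold]  S*(0)=-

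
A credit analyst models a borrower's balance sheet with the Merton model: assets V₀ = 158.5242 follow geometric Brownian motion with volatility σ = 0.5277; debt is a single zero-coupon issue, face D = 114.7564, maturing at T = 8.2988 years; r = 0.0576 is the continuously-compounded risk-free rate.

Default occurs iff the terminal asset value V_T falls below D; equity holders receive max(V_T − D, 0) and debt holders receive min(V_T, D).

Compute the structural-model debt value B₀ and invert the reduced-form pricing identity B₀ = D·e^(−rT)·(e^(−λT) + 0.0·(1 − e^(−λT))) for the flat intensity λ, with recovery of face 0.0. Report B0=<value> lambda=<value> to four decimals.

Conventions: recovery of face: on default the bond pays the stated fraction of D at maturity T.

With assets at 158.5242 and a single debt payment of 114.7564 at 8.2988 years:
d₁ = [ln(V₀/D) + (r + σ²/2)T] / (σ√T)
   = [ln(158.5242/114.7564) + (0.0576 + 0.5·0.5277²)·8.2988] / (0.5277·√8.2988)
   = [0.323096 + 1.633483] / 1.520179 = 1.287071
d₂ = d₁ − σ√T = 1.287071 − 1.520179 = -0.233108
N(d₁) = 0.900965,  N(d₂) = 0.407839,  e^(−rT) = 0.620015
E₀ = V₀·N(d₁) − D·e^(−rT)·N(d₂)
   = 158.5242·0.900965 − 114.7564·0.620015·0.407839 = 113.806763
B₀ = V₀ − E₀ = 158.5242 − 113.806763 = 44.717437
e^(−λT) = (B₀·e^(rT)/D − 0)/(1 − 0) = (44.7174·1.612863/114.7564 − 0)/1 = 0.62848818
λ = −ln(0.62848818)/8.2988 = 0.055964

B0=44.7174 lambda=0.0560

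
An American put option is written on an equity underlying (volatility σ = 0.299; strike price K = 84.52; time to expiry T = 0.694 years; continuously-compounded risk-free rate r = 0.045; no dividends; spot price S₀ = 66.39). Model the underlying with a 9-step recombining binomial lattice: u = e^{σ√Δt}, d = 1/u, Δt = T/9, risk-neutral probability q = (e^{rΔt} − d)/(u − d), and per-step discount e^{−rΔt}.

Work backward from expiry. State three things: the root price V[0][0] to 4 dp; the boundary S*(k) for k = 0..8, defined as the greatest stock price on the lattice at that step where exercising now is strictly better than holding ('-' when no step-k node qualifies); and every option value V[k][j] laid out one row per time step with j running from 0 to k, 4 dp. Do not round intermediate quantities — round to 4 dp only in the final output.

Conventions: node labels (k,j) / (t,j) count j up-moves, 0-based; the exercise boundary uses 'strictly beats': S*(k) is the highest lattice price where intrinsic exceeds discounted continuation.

params: Δt=0.07711 u=1.08657 d=0.92032 q=0.50016 e^(-rΔt)=0.99654
t_9 payoffs: 53.0736 47.3930 40.6864 32.7682 23.4197 12.3824 0.0000 0.0000 0.0000 0.0000
t_8: node(8,0) S=34.1689 payoff=50.3511 vs cont=50.0584 → 50.3511 [stop]  node(8,1) S=40.3412 payoff=44.1788 vs cont=43.8861 → 44.1788 [stop]  node(8,2) S=47.6285 payoff=36.8915 vs cont=36.5988 → 36.8915 [stop]  node(8,3) S=56.2321 payoff=28.2879 vs cont=27.9951 → 28.2879 [stop]  node(8,4) S=66.3900 payoff=18.1300 vs cont=17.8372 → 18.1300 [stop]  node(8,5) S=78.3828 payoff=6.1372 vs cont=6.1677 → 6.1677 [wait]  node(8,6) S=92.5420 payoff=0.0000 vs cont=0.0000 → 0.0000 [wait]  node(8,7) S=109.2589 payoff=0.0000 vs cont=0.0000 → 0.0000 [wait]  node(8,8) S=128.9956 payoff=0.0000 vs cont=0.0000 → 0.0000 [wait]  ⇒ S*(8)=66.3900
t_7: node(7,0) S=37.1270 payoff=47.3930 vs cont=47.1003 → 47.3930 [stop]  node(7,1) S=43.8336 payoff=40.6864 vs cont=40.3936 → 40.6864 [stop]  node(7,2) S=51.7518 payoff=32.7682 vs cont=32.4754 → 32.7682 [stop]  node(7,3) S=61.1003 payoff=23.4197 vs cont=23.1269 → 23.4197 [stop]  node(7,4) S=72.1376 payoff=12.3824 vs cont=12.1048 → 12.3824 [stop]  node(7,5) S=85.1686 payoff=0.0000 vs cont=3.0722 → 3.0722 [wait]  node(7,6) S=100.5536 payoff=0.0000 vs cont=0.0000 → 0.0000 [wait]  node(7,7) S=118.7178 payoff=0.0000 vs cont=0.0000 → 0.0000 [wait]  ⇒ S*(7)=72.1376
t_6: node(6,0) S=40.3412 payoff=44.1788 vs cont=43.8861 → 44.1788 [stop]  node(6,1) S=47.6285 payoff=36.8915 vs cont=36.5988 → 36.8915 [stop]  node(6,2) S=56.2321 payoff=28.2879 vs cont=27.9951 → 28.2879 [stop]  node(6,3) S=66.3900 payoff=18.1300 vs cont=17.8372 → 18.1300 [stop]  node(6,4) S=78.3828 payoff=6.1372 vs cont=7.6990 → 7.6990 [wait]  node(6,5) S=92.5420 payoff=0.0000 vs cont=1.5303 → 1.5303 [wait]  node(6,6) S=109.2589 payoff=0.0000 vs cont=0.0000 → 0.0000 [wait]  ⇒ S*(6)=66.3900
t_5: node(5,0) S=43.8336 payoff=40.6864 vs cont=40.3936 → 40.6864 [stop]  node(5,1) S=51.7518 payoff=32.7682 vs cont=32.4754 → 32.7682 [stop]  node(5,2) S=61.1003 payoff=23.4197 vs cont=23.1269 → 23.4197 [stop]  node(5,3) S=72.1376 payoff=12.3824 vs cont=12.8681 → 12.8681 [wait]  node(5,4) S=85.1686 payoff=0.0000 vs cont=4.5977 → 4.5977 [wait]  node(5,5) S=100.5536 payoff=0.0000 vs cont=0.7622 → 0.7622 [wait]  ⇒ S*(5)=61.1003
t_4: node(4,0) S=47.6285 payoff=36.8915 vs cont=36.5988 → 36.8915 [stop]  node(4,1) S=56.2321 payoff=28.2879 vs cont=27.9951 → 28.2879 [stop]  node(4,2) S=66.3900 payoff=18.1300 vs cont=18.0793 → 18.1300 [stop]  node(4,3) S=78.3828 payoff=6.1372 vs cont=8.7013 → 8.7013 [wait]  node(4,4) S=92.5420 payoff=0.0000 vs cont=2.6700 → 2.6700 [wait]  ⇒ S*(4)=66.3900
t_3: node(3,0) S=51.7518 payoff=32.7682 vs cont=32.4754 → 32.7682 [stop]  node(3,1) S=61.1003 payoff=23.4197 vs cont=23.1269 → 23.4197 [stop]  node(3,2) S=72.1376 payoff=12.3824 vs cont=13.3676 → 13.3676 [wait]  node(3,3) S=85.1686 payoff=0.0000 vs cont=5.6650 → 5.6650 [wait]  ⇒ S*(3)=61.1003
t_2: node(2,0) S=56.2321 payoff=28.2879 vs cont=27.9951 → 28.2879 [stop]  node(2,1) S=66.3900 payoff=18.1300 vs cont=18.3283 → 18.3283 [wait]  node(2,2) S=78.3828 payoff=6.1372 vs cont=9.4821 → 9.4821 [wait]  ⇒ S*(2)=56.2321
t_1: node(1,0) S=61.1003 payoff=23.4197 vs cont=23.2257 → 23.4197 [stop]  node(1,1) S=72.1376 payoff=12.3824 vs cont=13.8556 → 13.8556 [wait]  ⇒ S*(1)=61.1003
t_0: node(0,0) S=66.3900 payoff=18.1300 vs cont=18.5715 → 18.5715 [wait]  ⇒ S*(0)=-

price = 18.5715
boundary = - 61.1003 56.2321 61.1003 66.3900 61.1003 66.3900 72.1376 66.3900
tree:
18.5715
23.4197 13.8556
28.2879 18.3283 9.4821
32.7682 23.4197 13.3676 5.6650
36.8915 28.2879 18.1300 8.7013 2.6700
40.6864 32.7682 23.4197 12.8681 4.5977 0.7622
44.1788 36.8915 28.2879 18.1300 7.6990 1.5303 0.0000
47.3930 40.6864 32.7682 23.4197 12.3824 3.0722 0.0000 0.0000
50.3511 44.1788 36.8915 28.2879 18.1300 6.1677 0.0000 0.0000 0.0000
53.0736 47.3930 40.6864 32.7682 23.4197 12.3824 0.0000 0.0000 0.0000 0.0000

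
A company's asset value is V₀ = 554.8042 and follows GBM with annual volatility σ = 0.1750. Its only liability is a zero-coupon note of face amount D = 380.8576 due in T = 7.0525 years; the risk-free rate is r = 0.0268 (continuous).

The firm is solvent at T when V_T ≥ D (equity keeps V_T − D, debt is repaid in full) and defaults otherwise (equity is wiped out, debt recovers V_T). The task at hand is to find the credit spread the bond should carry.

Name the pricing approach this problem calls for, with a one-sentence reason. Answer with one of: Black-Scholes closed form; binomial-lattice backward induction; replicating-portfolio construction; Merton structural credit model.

Key observation: the question is about default risk generated by asset-value dynamics against a debt face of 380.8576 — the structural framework prices exactly that.

framework: Merton structural credit model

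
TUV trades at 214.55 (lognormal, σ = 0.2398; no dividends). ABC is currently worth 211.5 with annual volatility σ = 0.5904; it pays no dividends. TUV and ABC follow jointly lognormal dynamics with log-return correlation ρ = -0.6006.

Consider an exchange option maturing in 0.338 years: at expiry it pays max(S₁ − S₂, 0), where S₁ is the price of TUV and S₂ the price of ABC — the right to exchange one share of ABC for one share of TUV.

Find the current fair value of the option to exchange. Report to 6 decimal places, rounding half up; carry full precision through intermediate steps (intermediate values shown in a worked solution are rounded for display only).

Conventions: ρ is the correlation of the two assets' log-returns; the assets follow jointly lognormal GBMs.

exchange price = 38.744904

σ_eff = √(σ₁² + σ₂² − 2ρσ₁σ₂) = √(0.2398² + 0.5904² − 2·-0.6006·0.2398·0.5904) = 0.759039
d₁ = (ln(S₁/S₂) + (q₂ − q₁ + σ_eff²/2)T) / (σ_eff√T) = (ln(214.55/211.5) + (0.0 − 0.0 + 0.288070)·0.338) / 0.441288 = 0.253090
d₂ = d₁ − σ_eff√T = 0.253090 − 0.441288 = -0.188199
N(d₁) = 0.599900,  N(d₂) = 0.425361
V = S₁·e^{−q₁T}·N(d₁) − S₂·e^{−q₂T}·N(d₂) = 128.708651 − 89.963747 = 38.744904
Key observation: no risk-free rate is needed — with the second asset as numeraire the exchange option is a call on the ratio S₁/S₂, and r cancels out of the value.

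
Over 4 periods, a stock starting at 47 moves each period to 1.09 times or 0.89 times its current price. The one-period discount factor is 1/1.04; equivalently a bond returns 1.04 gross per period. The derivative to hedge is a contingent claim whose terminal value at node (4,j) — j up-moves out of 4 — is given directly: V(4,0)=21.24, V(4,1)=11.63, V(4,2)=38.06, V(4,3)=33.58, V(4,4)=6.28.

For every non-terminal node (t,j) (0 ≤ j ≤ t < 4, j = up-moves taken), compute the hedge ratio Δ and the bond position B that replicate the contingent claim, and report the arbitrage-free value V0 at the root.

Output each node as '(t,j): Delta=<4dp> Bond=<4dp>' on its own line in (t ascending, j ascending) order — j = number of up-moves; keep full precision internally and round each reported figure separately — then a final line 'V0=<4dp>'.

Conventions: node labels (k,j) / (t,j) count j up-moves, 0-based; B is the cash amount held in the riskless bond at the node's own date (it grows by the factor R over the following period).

Since d<R<u, set p* = (R−d)/(u−d) = 0.7500; price each node as the discounted p*-expectation of its children.
Payoffs at expiry: V(4,0)=21.2400, V(4,1)=11.6300, V(4,2)=38.0600, V(4,3)=33.5800, V(4,4)=6.2800
(3,0): S=33.1335. Δ = (V_up−V_dn)/(S_up−S_dn) = (11.6300−21.2400)/(36.1156−29.4889) = -1.4502. V = [p*·11.6300 + (1−p*)·21.2400]/1.04 = 13.4928. B = V − Δ·S = 61.5428.
(3,1): S=40.5793. Δ = (V_up−V_dn)/(S_up−S_dn) = (38.0600−11.6300)/(44.2314−36.1156) = 3.2566. V = [p*·38.0600 + (1−p*)·11.6300]/1.04 = 30.2428. B = V − Δ·S = -101.9072.
(3,2): S=49.6982. Δ = (V_up−V_dn)/(S_up−S_dn) = (33.5800−38.0600)/(54.1711−44.2314) = -0.4507. V = [p*·33.5800 + (1−p*)·38.0600]/1.04 = 33.3654. B = V − Δ·S = 55.7654.
(3,3): S=60.8664. Δ = (V_up−V_dn)/(S_up−S_dn) = (6.2800−33.5800)/(66.3443−54.1711) = -2.2426. V = [p*·6.2800 + (1−p*)·33.5800]/1.04 = 12.6010. B = V − Δ·S = 149.1010.
(2,0): S=37.2287. Δ = (V_up−V_dn)/(S_up−S_dn) = (30.2428−13.4928)/(40.5793−33.1335) = 2.2496. V = [p*·30.2428 + (1−p*)·13.4928]/1.04 = 25.0532. B = V − Δ·S = -58.6968.
(2,1): S=45.5947. Δ = (V_up−V_dn)/(S_up−S_dn) = (33.3654−30.2428)/(49.6982−40.5793) = 0.3424. V = [p*·33.3654 + (1−p*)·30.2428]/1.04 = 31.3315. B = V − Δ·S = 15.7185.
(2,2): S=55.8407. Δ = (V_up−V_dn)/(S_up−S_dn) = (12.6010−33.3654)/(60.8664−49.6982) = -1.8593. V = [p*·12.6010 + (1−p*)·33.3654]/1.04 = 17.1078. B = V − Δ·S = 120.9299.
(1,0): S=41.8300. Δ = (V_up−V_dn)/(S_up−S_dn) = (31.3315−25.0532)/(45.5947−37.2287) = 0.7505. V = [p*·31.3315 + (1−p*)·25.0532]/1.04 = 28.6172. B = V − Δ·S = -2.7744.
(1,1): S=51.2300. Δ = (V_up−V_dn)/(S_up−S_dn) = (17.1078−31.3315)/(55.8407−45.5947) = -1.3882. V = [p*·17.1078 + (1−p*)·31.3315]/1.04 = 19.8689. B = V − Δ·S = 90.9875.
(0,0): S=47.0000. Δ = (V_up−V_dn)/(S_up−S_dn) = (19.8689−28.6172)/(51.2300−41.8300) = -0.9307. V = [p*·19.8689 + (1−p*)·28.6172]/1.04 = 21.2077. B = V − Δ·S = 64.9491.
Sanity check at the root: Δ(0,0)·S0 + B(0,0) reproduces V0 = 21.2077.

(0,0): Delta=-0.9307 Bond=64.9491
(1,0): Delta=0.7505 Bond=-2.7744
(1,1): Delta=-1.3882 Bond=90.9875
(2,0): Delta=2.2496 Bond=-58.6968
(2,1): Delta=0.3424 Bond=15.7185
(2,2): Delta=-1.8593 Bond=120.9299
(3,0): Delta=-1.4502 Bond=61.5428
(3,1): Delta=3.2566 Bond=-101.9072
(3,2): Delta=-0.4507 Bond=55.7654
(3,3): Delta=-2.2426 Bond=149.1010
V0=21.2077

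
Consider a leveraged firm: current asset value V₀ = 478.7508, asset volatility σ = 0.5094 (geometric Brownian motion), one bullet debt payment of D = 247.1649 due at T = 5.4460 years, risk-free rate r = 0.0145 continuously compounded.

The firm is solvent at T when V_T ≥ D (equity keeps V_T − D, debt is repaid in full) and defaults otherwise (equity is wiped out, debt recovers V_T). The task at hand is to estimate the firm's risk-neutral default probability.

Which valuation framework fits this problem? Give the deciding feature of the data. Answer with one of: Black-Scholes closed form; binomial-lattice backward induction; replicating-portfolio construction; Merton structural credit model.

Key observation: the question is about default risk generated by asset-value dynamics against a debt face of 247.1649 — the structural framework prices exactly that.

framework: Merton structural credit model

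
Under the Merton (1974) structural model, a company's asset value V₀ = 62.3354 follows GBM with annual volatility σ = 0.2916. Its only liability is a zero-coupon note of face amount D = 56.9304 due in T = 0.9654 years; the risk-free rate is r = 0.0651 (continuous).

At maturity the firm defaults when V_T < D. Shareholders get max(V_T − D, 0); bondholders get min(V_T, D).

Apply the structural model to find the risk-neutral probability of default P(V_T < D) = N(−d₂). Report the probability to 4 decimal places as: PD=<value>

Apply the equity-as-call identities (strike 56.9304, horizon 0.9654 years):
d₁ = [ln(V₀/D) + (r + σ²/2)T] / (σ√T)
   = [ln(62.3354/56.9304) + (0.0651 + 0.5·0.2916²)·0.9654] / (0.2916·√0.9654)
   = [0.090700 + 0.103892] / 0.286511 = 0.679178
d₂ = d₁ − σ√T = 0.679178 − 0.286511 = 0.392667
risk-neutral PD = N(−d₂) = N(-0.392667) = 0.347283

PD=0.3473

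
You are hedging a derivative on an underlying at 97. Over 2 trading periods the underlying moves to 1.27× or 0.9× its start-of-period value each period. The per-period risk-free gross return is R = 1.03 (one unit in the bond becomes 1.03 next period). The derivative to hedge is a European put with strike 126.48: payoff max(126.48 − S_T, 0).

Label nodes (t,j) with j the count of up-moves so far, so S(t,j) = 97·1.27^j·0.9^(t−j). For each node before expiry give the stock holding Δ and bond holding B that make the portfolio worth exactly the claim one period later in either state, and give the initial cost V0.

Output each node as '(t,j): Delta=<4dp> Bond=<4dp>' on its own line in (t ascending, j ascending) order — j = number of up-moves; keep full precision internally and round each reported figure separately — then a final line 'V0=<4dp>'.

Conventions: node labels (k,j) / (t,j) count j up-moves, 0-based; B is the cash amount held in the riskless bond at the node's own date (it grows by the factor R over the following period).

(0,0): Delta=-0.7151 Bond=95.0753
(1,0): Delta=-1.0000 Bond=122.7961
(1,1): Delta=-0.3425 Bond=52.0163
V0=25.7070

No-arbitrage ⇒ martingale measure with p* = (R−d)/(u−d) = 0.3514.
At maturity the claim pays: V(2,0)=47.9100, V(2,1)=15.6090, V(2,2)=0.0000
  t=1,j=0: stock 87.3000 → up 110.8710 (V=15.6090), down 78.5700 (V=47.9100). Price 35.4961; hedge Δ=-1.0000, bond B=122.7961.
  t=1,j=1: stock 123.1900 → up 156.4513 (V=0.0000), down 110.8710 (V=15.6090). Price 9.8299; hedge Δ=-0.3425, bond B=52.0163.
  t=0,j=0: stock 97.0000 → up 123.1900 (V=9.8299), down 87.3000 (V=35.4961). Price 25.7070; hedge Δ=-0.7151, bond B=95.0753.
Sanity check at the root: Δ(0,0)·S0 + B(0,0) reproduces V0 = 25.7070.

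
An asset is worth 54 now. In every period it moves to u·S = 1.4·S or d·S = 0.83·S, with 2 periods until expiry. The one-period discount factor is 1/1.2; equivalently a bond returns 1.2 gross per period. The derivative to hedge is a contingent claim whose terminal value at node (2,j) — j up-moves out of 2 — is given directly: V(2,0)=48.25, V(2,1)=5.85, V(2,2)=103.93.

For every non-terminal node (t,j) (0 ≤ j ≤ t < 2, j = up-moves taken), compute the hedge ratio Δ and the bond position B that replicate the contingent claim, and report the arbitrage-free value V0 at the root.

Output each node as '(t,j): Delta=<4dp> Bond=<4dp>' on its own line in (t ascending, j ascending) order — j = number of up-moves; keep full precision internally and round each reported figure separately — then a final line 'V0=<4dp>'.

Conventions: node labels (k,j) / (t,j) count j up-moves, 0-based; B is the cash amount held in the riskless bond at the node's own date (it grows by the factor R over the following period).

(0,0): Delta=1.3209 Bond=-34.9417
(1,0): Delta=-1.6597 Bond=91.6586
(1,1): Delta=2.2761 Bond=-114.1402
V0=36.3869

Under the risk-neutral measure, an up-move has probability p* = (R−d)/(u−d) = 0.6491 and values discount at R = 1.2.
Payoffs at expiry: V(2,0)=48.2500, V(2,1)=5.8500, V(2,2)=103.9300
Node (1,0) S=44.8200: V=(p*·5.8500+(1−p*)·48.2500)/1.2=17.2727; Δ=(5.8500−48.2500)/(62.7480−37.2006)=-1.6597; B=V−Δ·S=91.6586
Node (1,1) S=75.6000: V=(p*·103.9300+(1−p*)·5.8500)/1.2=57.9300; Δ=(103.9300−5.8500)/(105.8400−62.7480)=2.2761; B=V−Δ·S=-114.1402
Node (0,0) S=54.0000: V=(p*·57.9300+(1−p*)·17.2727)/1.2=36.3869; Δ=(57.9300−17.2727)/(75.6000−44.8200)=1.3209; B=V−Δ·S=-34.9417
As a check, the time-0 holding Δ(0,0)·S0 + B(0,0) comes to 36.3869 — exactly V0.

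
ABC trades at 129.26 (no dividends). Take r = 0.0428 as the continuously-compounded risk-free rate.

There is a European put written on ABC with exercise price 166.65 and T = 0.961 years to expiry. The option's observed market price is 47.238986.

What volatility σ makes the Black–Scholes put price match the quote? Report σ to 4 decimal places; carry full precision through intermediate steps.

sigma = 0.5275

At σ = 0.5275 the Black–Scholes value reproduces the quote:
σ√T = 0.5275·√0.961 = 0.517111
d₁ = (ln(S/K) + (r+σ²/2)T) / (σ√T) = (ln(129.26/166.65) + (0.0428+0.5275²/2)·0.961) / 0.517111 = (-0.254070 + 0.174833) / 0.517111 = -0.153230
d₂ = d₁ − σ√T = -0.153230 − 0.517111 = -0.670341
e^{−rT} = 0.959704
N(−d₁) = 0.560892,  N(−d₂) = 0.748680
V = K·e^{−rT}·N(−d₂) − S·N(−d₁) = 119.739828 − 72.500843 = 47.238986 (equal to the quote); since ∂V/∂σ > 0 for all σ, the implied volatility is unique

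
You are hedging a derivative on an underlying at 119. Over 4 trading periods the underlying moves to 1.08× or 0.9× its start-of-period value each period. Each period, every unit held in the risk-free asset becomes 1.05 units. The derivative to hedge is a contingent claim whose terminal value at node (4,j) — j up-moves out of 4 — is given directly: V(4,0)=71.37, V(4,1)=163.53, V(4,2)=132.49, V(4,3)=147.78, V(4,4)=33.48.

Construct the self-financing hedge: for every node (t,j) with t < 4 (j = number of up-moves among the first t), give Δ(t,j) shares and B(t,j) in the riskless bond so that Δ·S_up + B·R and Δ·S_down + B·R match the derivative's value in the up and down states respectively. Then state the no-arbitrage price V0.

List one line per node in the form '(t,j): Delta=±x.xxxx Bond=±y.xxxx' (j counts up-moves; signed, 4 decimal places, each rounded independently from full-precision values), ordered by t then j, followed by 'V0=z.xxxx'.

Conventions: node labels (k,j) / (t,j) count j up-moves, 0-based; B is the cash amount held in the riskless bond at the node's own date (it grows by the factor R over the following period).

Arbitrage-free pricing uses the up-move probability p* = (R−d)/(u−d) = 0.8333, discounting each step at R = 1.05.
Terminal payoffs: V(4,0)=71.3700, V(4,1)=163.5300, V(4,2)=132.4900, V(4,3)=147.7800, V(4,4)=33.4800
Node (3,0) S=86.7510: V=(p*·163.5300+(1−p*)·71.3700)/1.05=141.1143; Δ=(163.5300−71.3700)/(93.6911−78.0759)=5.9019; B=V−Δ·S=-370.8857
Node (3,1) S=104.1012: V=(p*·132.4900+(1−p*)·163.5300)/1.05=131.1079; Δ=(132.4900−163.5300)/(112.4293−93.6911)=-1.6565; B=V−Δ·S=303.5524
Node (3,2) S=124.9214: V=(p*·147.7800+(1−p*)·132.4900)/1.05=138.3159; Δ=(147.7800−132.4900)/(134.9152−112.4293)=0.6800; B=V−Δ·S=53.3714
Node (3,3) S=149.9057: V=(p*·33.4800+(1−p*)·147.7800)/1.05=50.0286; Δ=(33.4800−147.7800)/(161.8982−134.9152)=-4.2360; B=V−Δ·S=685.0286
Node (2,0) S=96.3900: V=(p*·131.1079+(1−p*)·141.1143)/1.05=126.4530; Δ=(131.1079−141.1143)/(104.1012−86.7510)=-0.5767; B=V−Δ·S=182.0438
Node (2,1) S=115.6680: V=(p*·138.3159+(1−p*)·131.1079)/1.05=130.5853; Δ=(138.3159−131.1079)/(124.9214−104.1012)=0.3462; B=V−Δ·S=90.5412
Node (2,2) S=138.8016: V=(p*·50.0286+(1−p*)·138.3159)/1.05=61.6601; Δ=(50.0286−138.3159)/(149.9057−124.9214)=-3.5337; B=V−Δ·S=552.1451
Node (1,0) S=107.1000: V=(p*·130.5853+(1−p*)·126.4530)/1.05=123.7110; Δ=(130.5853−126.4530)/(115.6680−96.3900)=0.2144; B=V−Δ·S=100.7539
Node (1,1) S=128.5200: V=(p*·61.6601+(1−p*)·130.5853)/1.05=69.6644; Δ=(61.6601−130.5853)/(138.8016−115.6680)=-2.9794; B=V−Δ·S=452.5820
Node (0,0) S=119.0000: V=(p*·69.6644+(1−p*)·123.7110)/1.05=74.9259; Δ=(69.6644−123.7110)/(128.5200−107.1000)=-2.5232; B=V−Δ·S=375.1848
Verification: the root portfolio costs Δ(0,0)·S0 + B(0,0) = 74.9259, matching V0.

(0,0): Delta=-2.5232 Bond=375.1848
(1,0): Delta=0.2144 Bond=100.7539
(1,1): Delta=-2.9794 Bond=452.5820
(2,0): Delta=-0.5767 Bond=182.0438
(2,1): Delta=0.3462 Bond=90.5412
(2,2): Delta=-3.5337 Bond=552.1451
(3,0): Delta=5.9019 Bond=-370.8857
(3,1): Delta=-1.6565 Bond=303.5524
(3,2): Delta=0.6800 Bond=53.3714
(3,3): Delta=-4.2360 Bond=685.0286
V0=74.9259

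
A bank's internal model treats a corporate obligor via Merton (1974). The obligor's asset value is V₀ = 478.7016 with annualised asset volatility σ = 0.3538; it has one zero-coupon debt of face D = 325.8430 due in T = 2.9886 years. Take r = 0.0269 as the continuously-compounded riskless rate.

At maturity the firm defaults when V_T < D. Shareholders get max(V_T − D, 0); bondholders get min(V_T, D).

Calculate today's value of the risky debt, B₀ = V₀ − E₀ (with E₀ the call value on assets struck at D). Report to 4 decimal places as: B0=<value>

Apply the equity-as-call identities (strike 325.8430, horizon 2.9886 years):
d₁ = [ln(V₀/D) + (r + σ²/2)T] / (σ√T)
   = [ln(478.7016/325.8430) + (0.0269 + 0.5·0.3538²)·2.9886] / (0.3538·√2.9886)
   = [0.384662 + 0.267442] / 0.611634 = 1.066166
d₂ = d₁ − σ√T = 1.066166 − 0.611634 = 0.454531
N(d₁) = 0.856826,  N(d₂) = 0.675277,  e^(−rT) = 0.922753
E₀ = V₀·N(d₁) − D·e^(−rT)·N(d₂)
   = 478.7016·0.856826 − 325.8430·0.922753·0.675277 = 207.126477
B₀ = V₀ − E₀ = 478.7016 − 207.126477 = 271.575123

B0=271.5751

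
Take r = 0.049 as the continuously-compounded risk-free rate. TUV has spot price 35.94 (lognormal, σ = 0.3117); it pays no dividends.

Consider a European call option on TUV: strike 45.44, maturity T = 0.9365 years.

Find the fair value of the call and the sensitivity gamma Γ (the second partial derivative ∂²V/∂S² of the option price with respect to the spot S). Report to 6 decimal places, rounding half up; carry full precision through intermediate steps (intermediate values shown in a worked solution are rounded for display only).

σ√T = 0.3117·√0.9365 = 0.301641
d₁ = (ln(S/K) + (r+σ²/2)T) / (σ√T) = (ln(35.94/45.44) + (0.049+0.3117²/2)·0.9365) / 0.301641 = (-0.234542 + 0.091382) / 0.301641 = -0.474603
d₂ = d₁ − σ√T = -0.474603 − 0.301641 = -0.776244
e^{−rT} = 0.955148
N(d₁) = 0.317535,  N(d₂) = 0.218803
Call price V = S·N(d₁) − K·e^{−rT}·N(d₂) = 11.412214 − 9.496456 = 1.915757
φ(d₁) = (1/√(2π))·e^{−d₁²/2} = 0.356450
Γ = φ(d₁) / (S·σ·√T) = 0.032880

price = 1.915757
Γ = 0.032880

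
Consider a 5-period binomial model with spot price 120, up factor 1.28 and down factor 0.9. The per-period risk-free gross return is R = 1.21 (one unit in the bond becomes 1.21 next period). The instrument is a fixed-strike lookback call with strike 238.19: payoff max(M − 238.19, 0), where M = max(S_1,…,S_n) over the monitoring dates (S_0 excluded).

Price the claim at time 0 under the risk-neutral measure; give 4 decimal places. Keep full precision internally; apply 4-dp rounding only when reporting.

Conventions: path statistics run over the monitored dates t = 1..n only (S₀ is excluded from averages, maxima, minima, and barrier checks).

price = 33.5000

Under the martingale measure an up-move has probability p* = 0.8158; value the claim as the probability-weighted average of per-path payoffs, discounted 5 periods at R = 1.21.
Enumerate all 2^5 = 32 price paths (U = up ×1.28, D = down ×0.9); each path with k up-moves has probability p*^k·(1−p*)^(5−k).
DDDDD: M=108.0000, payoff=0.0000, prob=0.000212
UDDDD: M=153.6000, payoff=0.0000, prob=0.000939
DUDDD: M=138.2400, payoff=0.0000, prob=0.000939
UUDDD: M=196.6080, payoff=0.0000, prob=0.004160
DDUDD: M=124.4160, payoff=0.0000, prob=0.000939
UDUDD: M=176.9472, payoff=0.0000, prob=0.004160
DUUDD: M=176.9472, payoff=0.0000, prob=0.004160
UUUDD: M=251.6582, payoff=13.4682, prob=0.018423
DDDUD: M=111.9744, payoff=0.0000, prob=0.000939
UDDUD: M=159.2525, payoff=0.0000, prob=0.004160
DUDUD: M=159.2525, payoff=0.0000, prob=0.004160
UUDUD: M=226.4924, payoff=0.0000, prob=0.018423
DDUUD: M=159.2525, payoff=0.0000, prob=0.004160
UDUUD: M=226.4924, payoff=0.0000, prob=0.018423
DUUUD: M=226.4924, payoff=0.0000, prob=0.018423
UUUUD: M=322.1225, payoff=83.9325, prob=0.081588
DDDDU: M=108.0000, payoff=0.0000, prob=0.000939
UDDDU: M=153.6000, payoff=0.0000, prob=0.004160
DUDDU: M=143.3272, payoff=0.0000, prob=0.004160
UUDDU: M=203.8432, payoff=0.0000, prob=0.018423
DDUDU: M=143.3272, payoff=0.0000, prob=0.004160
UDUDU: M=203.8432, payoff=0.0000, prob=0.018423
DUUDU: M=203.8432, payoff=0.0000, prob=0.018423
UUUDU: M=289.9103, payoff=51.7203, prob=0.081588
DDDUU: M=143.3272, payoff=0.0000, prob=0.004160
UDDUU: M=203.8432, payoff=0.0000, prob=0.018423
DUDUU: M=203.8432, payoff=0.0000, prob=0.018423
UUDUU: M=289.9103, payoff=51.7203, prob=0.081588
DDUUU: M=203.8432, payoff=0.0000, prob=0.018423
UDUUU: M=289.9103, payoff=51.7203, prob=0.081588
DUUUU: M=289.9103, payoff=51.7203, prob=0.081588
UUUUU: M=412.3169, payoff=174.1269, prob=0.361319
Price = Σ prob·payoff / R^5 = 86.890364 / 2.593742 = 33.5000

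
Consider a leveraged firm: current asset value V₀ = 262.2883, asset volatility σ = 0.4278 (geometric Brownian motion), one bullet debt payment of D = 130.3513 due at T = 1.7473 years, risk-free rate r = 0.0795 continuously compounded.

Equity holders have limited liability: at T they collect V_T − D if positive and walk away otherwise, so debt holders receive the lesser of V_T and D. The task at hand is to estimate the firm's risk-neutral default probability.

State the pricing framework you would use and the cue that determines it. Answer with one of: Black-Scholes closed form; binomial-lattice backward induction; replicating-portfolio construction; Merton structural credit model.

framework: Merton structural credit model

Key observation: with the firm-asset dynamics (V₀ = 262.2883) and a single zero-coupon liability of face 130.3513 given, debt value, spread, and default probability all derive from the option view of the balance sheet.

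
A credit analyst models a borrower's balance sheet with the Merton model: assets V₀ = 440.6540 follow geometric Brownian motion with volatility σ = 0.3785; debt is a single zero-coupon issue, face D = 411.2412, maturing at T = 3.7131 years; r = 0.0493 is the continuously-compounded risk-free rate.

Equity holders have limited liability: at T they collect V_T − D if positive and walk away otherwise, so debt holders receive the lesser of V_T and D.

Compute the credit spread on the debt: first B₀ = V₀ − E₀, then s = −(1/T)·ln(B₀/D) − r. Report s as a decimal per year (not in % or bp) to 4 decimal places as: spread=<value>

With assets at 440.6540 and a single debt payment of 411.2412 at 3.7131 years:
d₁ = [ln(V₀/D) + (r + σ²/2)T] / (σ√T)
   = [ln(440.6540/411.2412) + (0.0493 + 0.5·0.3785²)·3.7131] / (0.3785·√3.7131)
   = [0.069080 + 0.449029] / 0.729347 = 0.710374
d₂ = d₁ − σ√T = 0.710374 − 0.729347 = -0.018973
N(d₁) = 0.761264,  N(d₂) = 0.492431,  e^(−rT) = 0.832722
E₀ = V₀·N(d₁) − D·e^(−rT)·N(d₂)
   = 440.6540·0.761264 − 411.2412·0.832722·0.492431 = 166.821136
B₀ = V₀ − E₀ = 440.6540 − 166.821136 = 273.832864
spread = −(1/T)·ln(B₀/D) − r = −(1/3.7131)·ln(273.832864/411.2412) − 0.0493 = 0.06022088

spread=0.0602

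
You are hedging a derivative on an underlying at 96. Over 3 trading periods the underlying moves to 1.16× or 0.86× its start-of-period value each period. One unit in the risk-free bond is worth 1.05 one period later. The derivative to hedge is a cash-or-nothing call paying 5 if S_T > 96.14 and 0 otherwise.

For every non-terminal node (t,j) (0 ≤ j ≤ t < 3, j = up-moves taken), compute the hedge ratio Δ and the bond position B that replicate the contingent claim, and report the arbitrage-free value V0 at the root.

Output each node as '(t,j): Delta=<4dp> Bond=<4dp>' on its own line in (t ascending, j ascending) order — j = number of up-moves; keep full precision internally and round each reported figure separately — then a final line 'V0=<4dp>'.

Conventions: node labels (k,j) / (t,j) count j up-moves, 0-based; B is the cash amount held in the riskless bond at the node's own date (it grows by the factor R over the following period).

(0,0): Delta=0.0731 Bond=-4.0181
(1,0): Delta=0.1218 Bond=-8.2338
(1,1): Delta=0.0523 Bond=-1.8947
(2,0): Delta=0.0000 Bond=0.0000
(2,1): Delta=0.1740 Bond=-13.6508
(2,2): Delta=0.0000 Bond=4.7619
V0=3.0030

Since d<R<u, set p* = (R−d)/(u−d) = 0.6333; price each node as the discounted p*-expectation of its children.
Expiry values: V(3,0)=0.0000, V(3,1)=0.0000, V(3,2)=5.0000, V(3,3)=5.0000
Node (2,0) S=71.0016: V=(p*·0.0000+(1−p*)·0.0000)/1.05=0.0000; Δ=(0.0000−0.0000)/(82.3619−61.0614)=0.0000; B=V−Δ·S=0.0000
Node (2,1) S=95.7696: V=(p*·5.0000+(1−p*)·0.0000)/1.05=3.0159; Δ=(5.0000−0.0000)/(111.0927−82.3619)=0.1740; B=V−Δ·S=-13.6508
Node (2,2) S=129.1776: V=(p*·5.0000+(1−p*)·5.0000)/1.05=4.7619; Δ=(5.0000−5.0000)/(149.8460−111.0927)=0.0000; B=V−Δ·S=4.7619
Node (1,0) S=82.5600: V=(p*·3.0159+(1−p*)·0.0000)/1.05=1.8191; Δ=(3.0159−0.0000)/(95.7696−71.0016)=0.1218; B=V−Δ·S=-8.2338
Node (1,1) S=111.3600: V=(p*·4.7619+(1−p*)·3.0159)/1.05=3.9254; Δ=(4.7619−3.0159)/(129.1776−95.7696)=0.0523; B=V−Δ·S=-1.8947
Node (0,0) S=96.0000: V=(p*·3.9254+(1−p*)·1.8191)/1.05=3.0030; Δ=(3.9254−1.8191)/(111.3600−82.5600)=0.0731; B=V−Δ·S=-4.0181
As a check, the time-0 holding Δ(0,0)·S0 + B(0,0) comes to 3.0030 — exactly V0.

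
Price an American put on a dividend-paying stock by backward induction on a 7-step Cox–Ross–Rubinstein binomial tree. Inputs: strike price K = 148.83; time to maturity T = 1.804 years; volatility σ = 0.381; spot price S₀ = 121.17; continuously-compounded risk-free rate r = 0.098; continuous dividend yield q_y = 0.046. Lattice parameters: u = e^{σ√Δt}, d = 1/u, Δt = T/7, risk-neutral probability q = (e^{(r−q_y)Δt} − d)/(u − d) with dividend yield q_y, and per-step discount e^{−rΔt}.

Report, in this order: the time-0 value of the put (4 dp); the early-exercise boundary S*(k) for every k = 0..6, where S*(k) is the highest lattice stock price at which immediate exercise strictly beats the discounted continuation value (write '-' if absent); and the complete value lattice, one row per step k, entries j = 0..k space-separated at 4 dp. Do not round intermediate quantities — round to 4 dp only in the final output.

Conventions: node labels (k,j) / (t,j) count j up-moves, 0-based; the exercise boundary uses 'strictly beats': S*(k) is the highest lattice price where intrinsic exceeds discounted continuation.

price = 35.2111
boundary = - - 82.2992 99.8608 82.2992 99.8608 121.1700
tree:
35.2111
49.2565 22.2350
66.5308 33.6100 11.3956
81.0041 48.9692 19.1629 3.7951
92.9321 66.5308 31.2934 7.3644 0.2265
102.7624 81.0041 48.9692 14.2788 0.4523 0.0000
110.8639 92.9321 66.5308 27.6600 0.9032 0.0000 0.0000
117.5407 102.7624 81.0041 48.9692 1.8037 0.0000 0.0000 0.0000

params: Δt=0.25771 u=1.21339 d=0.82414 q=0.48646 e^(-rΔt)=0.97506
t_7 payoffs: 117.5407 102.7624 81.0041 48.9692 1.8037 0.0000 0.0000 0.0000
t_6: node(6,0) S=37.9661 payoff=110.8639 vs cont=107.5995 → 110.8639 [stop]  node(6,1) S=55.8979 payoff=92.9321 vs cont=89.8790 → 92.9321 [stop]  node(6,2) S=82.2992 payoff=66.5308 vs cont=63.7889 → 66.5308 [stop]  node(6,3) S=121.1700 payoff=27.6600 vs cont=25.3762 → 27.6600 [stop]  node(6,4) S=178.4000 payoff=0.0000 vs cont=0.9032 → 0.9032 [wait]  node(6,5) S=262.6604 payoff=0.0000 vs cont=0.0000 → 0.0000 [wait]  node(6,6) S=386.7179 payoff=0.0000 vs cont=0.0000 → 0.0000 [wait]  ⇒ S*(6)=121.1700
t_5: node(5,0) S=46.0676 payoff=102.7624 vs cont=99.5935 → 102.7624 [stop]  node(5,1) S=67.8259 payoff=81.0041 vs cont=78.0916 → 81.0041 [stop]  node(5,2) S=99.8608 payoff=48.9692 vs cont=46.4342 → 48.9692 [stop]  node(5,3) S=147.0263 payoff=1.8037 vs cont=14.2788 → 14.2788 [wait]  node(5,4) S=216.4685 payoff=0.0000 vs cont=0.4523 → 0.4523 [wait]  node(5,5) S=318.7090 payoff=0.0000 vs cont=0.0000 → 0.0000 [wait]  ⇒ S*(5)=99.8608
t_4: node(4,0) S=55.8979 payoff=92.9321 vs cont=89.8790 → 92.9321 [stop]  node(4,1) S=82.2992 payoff=66.5308 vs cont=63.7889 → 66.5308 [stop]  node(4,2) S=121.1700 payoff=27.6600 vs cont=31.2934 → 31.2934 [wait]  node(4,3) S=178.4000 payoff=0.0000 vs cont=7.3644 → 7.3644 [wait]  node(4,4) S=262.6604 payoff=0.0000 vs cont=0.2265 → 0.2265 [wait]  ⇒ S*(4)=82.2992
t_3: node(3,0) S=67.8259 payoff=81.0041 vs cont=78.0916 → 81.0041 [stop]  node(3,1) S=99.8608 payoff=48.9692 vs cont=48.1576 → 48.9692 [stop]  node(3,2) S=147.0263 payoff=1.8037 vs cont=19.1629 → 19.1629 [wait]  node(3,3) S=216.4685 payoff=0.0000 vs cont=3.7951 → 3.7951 [wait]  ⇒ S*(3)=99.8608
t_2: node(2,0) S=82.2992 payoff=66.5308 vs cont=63.7889 → 66.5308 [stop]  node(2,1) S=121.1700 payoff=27.6600 vs cont=33.6100 → 33.6100 [wait]  node(2,2) S=178.4000 payoff=0.0000 vs cont=11.3956 → 11.3956 [wait]  ⇒ S*(2)=82.2992
t_1: node(1,0) S=99.8608 payoff=48.9692 vs cont=49.2565 → 49.2565 [wait]  node(1,1) S=147.0263 payoff=1.8037 vs cont=22.2350 → 22.2350 [wait]  ⇒ S*(1)=-
t_0: node(0,0) S=121.1700 payoff=27.6600 vs cont=35.2111 → 35.2111 [wait]  ⇒ S*(0)=-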